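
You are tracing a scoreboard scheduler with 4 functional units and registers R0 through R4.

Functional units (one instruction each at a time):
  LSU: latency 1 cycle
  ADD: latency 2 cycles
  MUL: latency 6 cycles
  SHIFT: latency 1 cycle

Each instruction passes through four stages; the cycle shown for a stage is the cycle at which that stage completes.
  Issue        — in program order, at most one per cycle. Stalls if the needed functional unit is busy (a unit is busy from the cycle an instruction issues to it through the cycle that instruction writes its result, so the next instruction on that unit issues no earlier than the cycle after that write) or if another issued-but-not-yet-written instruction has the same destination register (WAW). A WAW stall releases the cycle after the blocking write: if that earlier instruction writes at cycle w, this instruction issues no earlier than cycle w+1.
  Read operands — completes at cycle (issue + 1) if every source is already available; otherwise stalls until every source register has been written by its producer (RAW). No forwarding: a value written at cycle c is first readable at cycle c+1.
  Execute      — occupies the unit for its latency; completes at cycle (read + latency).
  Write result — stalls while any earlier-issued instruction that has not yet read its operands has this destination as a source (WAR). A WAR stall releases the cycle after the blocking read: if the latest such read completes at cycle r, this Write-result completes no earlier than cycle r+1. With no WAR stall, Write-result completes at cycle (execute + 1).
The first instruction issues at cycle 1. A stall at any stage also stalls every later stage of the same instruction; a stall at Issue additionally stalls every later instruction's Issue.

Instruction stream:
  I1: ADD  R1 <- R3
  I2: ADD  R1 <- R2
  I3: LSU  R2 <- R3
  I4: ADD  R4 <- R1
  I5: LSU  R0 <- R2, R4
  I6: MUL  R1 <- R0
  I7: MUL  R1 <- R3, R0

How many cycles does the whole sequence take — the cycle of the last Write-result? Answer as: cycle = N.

cycle 1: I1 dispatched to ADD
cycle 2: I1 operands ready
cycle 4: I1 complete
cycle 5: R1←I1
cycle 6: I2 dispatched to ADD
cycle 7: I2 operands ready, I3 dispatched to LSU
cycle 8: I3 operands ready
cycle 9: I2 complete, I3 complete
cycle 10: R1←I2, R2←I3
cycle 11: I4 dispatched to ADD
cycle 12: I4 operands ready, I5 dispatched to LSU
cycle 13: I6 dispatched to MUL
cycle 14: I4 complete
cycle 15: R4←I4
cycle 16: I5 operands ready
cycle 17: I5 complete
cycle 18: R0←I5
cycle 19: I6 operands ready
cycle 25: I6 complete
cycle 26: R1←I6
cycle 27: I7 dispatched to MUL
cycle 28: I7 operands ready
cycle 34: I7 complete
cycle 35: R1←I7

cycle = 35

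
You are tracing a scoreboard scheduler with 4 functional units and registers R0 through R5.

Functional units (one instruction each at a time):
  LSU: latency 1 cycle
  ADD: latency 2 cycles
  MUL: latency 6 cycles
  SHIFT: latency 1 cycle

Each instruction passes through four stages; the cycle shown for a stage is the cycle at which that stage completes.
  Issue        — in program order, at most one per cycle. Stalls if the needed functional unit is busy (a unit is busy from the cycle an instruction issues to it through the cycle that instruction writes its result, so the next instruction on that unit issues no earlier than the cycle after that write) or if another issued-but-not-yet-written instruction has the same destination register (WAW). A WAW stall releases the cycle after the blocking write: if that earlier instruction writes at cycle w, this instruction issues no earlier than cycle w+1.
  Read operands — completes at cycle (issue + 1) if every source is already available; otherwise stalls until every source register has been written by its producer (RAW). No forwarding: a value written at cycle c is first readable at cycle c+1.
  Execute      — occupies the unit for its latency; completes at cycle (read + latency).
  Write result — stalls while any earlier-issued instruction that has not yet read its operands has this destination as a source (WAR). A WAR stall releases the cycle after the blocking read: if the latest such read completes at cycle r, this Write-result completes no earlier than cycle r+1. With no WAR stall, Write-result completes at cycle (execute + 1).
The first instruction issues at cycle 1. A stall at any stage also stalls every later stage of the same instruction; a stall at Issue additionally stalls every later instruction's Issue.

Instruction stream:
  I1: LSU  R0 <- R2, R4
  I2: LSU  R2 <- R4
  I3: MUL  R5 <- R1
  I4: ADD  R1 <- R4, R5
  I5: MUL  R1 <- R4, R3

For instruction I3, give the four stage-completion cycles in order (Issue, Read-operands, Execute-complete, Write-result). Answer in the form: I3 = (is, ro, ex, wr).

I3 = (6, 7, 13, 14)

  I1 | 1 | 2 | 3 | 4
  I2 | 5 | 6 | 7 | 8   struct: LSU busy until I1 writes@4
  I3 | 6 | 7 | 13 | 14
  I4 | 7 | 15 | 17 | 18   RAW R5: wait I3 write@14
  I5 | 19 | 20 | 26 | 27   WAW R1: wait I4 write@18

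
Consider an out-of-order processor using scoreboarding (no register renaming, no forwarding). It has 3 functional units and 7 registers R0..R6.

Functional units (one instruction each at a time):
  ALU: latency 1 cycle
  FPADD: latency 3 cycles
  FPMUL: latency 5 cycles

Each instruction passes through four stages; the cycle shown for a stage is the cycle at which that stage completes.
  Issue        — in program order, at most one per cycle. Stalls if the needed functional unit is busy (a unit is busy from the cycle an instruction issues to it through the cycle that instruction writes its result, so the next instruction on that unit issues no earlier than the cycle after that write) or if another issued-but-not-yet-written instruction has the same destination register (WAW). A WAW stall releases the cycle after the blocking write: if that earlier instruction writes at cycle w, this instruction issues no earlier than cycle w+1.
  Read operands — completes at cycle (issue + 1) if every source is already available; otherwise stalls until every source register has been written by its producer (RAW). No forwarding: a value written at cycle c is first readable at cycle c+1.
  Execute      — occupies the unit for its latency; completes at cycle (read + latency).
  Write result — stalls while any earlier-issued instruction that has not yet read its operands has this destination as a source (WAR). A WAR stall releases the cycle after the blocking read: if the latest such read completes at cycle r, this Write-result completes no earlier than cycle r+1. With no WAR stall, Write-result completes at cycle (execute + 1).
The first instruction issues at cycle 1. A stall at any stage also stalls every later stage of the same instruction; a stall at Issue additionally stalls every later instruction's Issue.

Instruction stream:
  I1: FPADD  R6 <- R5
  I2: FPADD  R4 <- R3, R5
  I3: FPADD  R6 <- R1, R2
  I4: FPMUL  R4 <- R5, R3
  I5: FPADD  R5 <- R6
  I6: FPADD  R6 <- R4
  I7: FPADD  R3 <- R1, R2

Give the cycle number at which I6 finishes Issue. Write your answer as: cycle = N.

t=1  I1→FPADD
t=2  I1 RO
t=5  I1 EX
t=6  I1 WR R6
t=7  I2→FPADD
t=8  I2 RO
t=11  I2 EX
t=12  I2 WR R4
t=13  I3→FPADD
t=14  I3 RO, I4→FPMUL
t=15  I4 RO
t=17  I3 EX
t=18  I3 WR R6
t=19  I5→FPADD
t=20  I4 EX, I5 RO
t=21  I4 WR R4
t=23  I5 EX
t=24  I5 WR R5
t=25  I6→FPADD
t=26  I6 RO
t=29  I6 EX
t=30  I6 WR R6
t=31  I7→FPADD
t=32  I7 RO
t=35  I7 EX
t=36  I7 WR R3

cycle = 25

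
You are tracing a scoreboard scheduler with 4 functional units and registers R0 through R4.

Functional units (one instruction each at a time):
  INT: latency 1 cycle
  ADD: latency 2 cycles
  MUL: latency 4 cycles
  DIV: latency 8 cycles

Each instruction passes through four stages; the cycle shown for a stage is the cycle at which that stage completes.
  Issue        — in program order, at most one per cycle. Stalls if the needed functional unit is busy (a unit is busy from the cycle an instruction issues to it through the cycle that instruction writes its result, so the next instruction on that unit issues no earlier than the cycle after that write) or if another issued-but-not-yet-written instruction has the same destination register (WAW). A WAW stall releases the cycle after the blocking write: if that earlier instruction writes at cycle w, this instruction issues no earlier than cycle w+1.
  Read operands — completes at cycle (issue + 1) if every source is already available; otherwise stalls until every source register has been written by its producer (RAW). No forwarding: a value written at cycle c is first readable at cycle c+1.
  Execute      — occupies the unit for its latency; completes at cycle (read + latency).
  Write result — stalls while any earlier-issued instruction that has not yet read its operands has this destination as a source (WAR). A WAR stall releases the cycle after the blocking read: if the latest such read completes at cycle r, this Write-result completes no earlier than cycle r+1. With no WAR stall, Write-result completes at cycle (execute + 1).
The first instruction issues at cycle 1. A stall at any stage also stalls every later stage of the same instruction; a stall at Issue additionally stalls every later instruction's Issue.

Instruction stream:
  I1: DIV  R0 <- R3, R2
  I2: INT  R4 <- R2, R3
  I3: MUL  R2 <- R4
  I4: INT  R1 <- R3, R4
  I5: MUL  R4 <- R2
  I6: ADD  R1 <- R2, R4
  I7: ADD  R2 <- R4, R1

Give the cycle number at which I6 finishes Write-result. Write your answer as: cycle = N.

  I1 | 1 | 2 | 10 | 11
  I2 | 2 | 3 | 4 | 5
  I3 | 3 | 6 | 10 | 11   RAW R4: wait I2 write@5
  I4 | 6 | 7 | 8 | 9   struct: INT busy until I2 writes@5
  I5 | 12 | 13 | 17 | 18   struct: MUL busy until I3 writes@11
  I6 | 13 | 19 | 21 | 22   RAW R4: wait I5 write@18
  I7 | 23 | 24 | 26 | 27   struct: ADD busy until I6 writes@22

cycle = 22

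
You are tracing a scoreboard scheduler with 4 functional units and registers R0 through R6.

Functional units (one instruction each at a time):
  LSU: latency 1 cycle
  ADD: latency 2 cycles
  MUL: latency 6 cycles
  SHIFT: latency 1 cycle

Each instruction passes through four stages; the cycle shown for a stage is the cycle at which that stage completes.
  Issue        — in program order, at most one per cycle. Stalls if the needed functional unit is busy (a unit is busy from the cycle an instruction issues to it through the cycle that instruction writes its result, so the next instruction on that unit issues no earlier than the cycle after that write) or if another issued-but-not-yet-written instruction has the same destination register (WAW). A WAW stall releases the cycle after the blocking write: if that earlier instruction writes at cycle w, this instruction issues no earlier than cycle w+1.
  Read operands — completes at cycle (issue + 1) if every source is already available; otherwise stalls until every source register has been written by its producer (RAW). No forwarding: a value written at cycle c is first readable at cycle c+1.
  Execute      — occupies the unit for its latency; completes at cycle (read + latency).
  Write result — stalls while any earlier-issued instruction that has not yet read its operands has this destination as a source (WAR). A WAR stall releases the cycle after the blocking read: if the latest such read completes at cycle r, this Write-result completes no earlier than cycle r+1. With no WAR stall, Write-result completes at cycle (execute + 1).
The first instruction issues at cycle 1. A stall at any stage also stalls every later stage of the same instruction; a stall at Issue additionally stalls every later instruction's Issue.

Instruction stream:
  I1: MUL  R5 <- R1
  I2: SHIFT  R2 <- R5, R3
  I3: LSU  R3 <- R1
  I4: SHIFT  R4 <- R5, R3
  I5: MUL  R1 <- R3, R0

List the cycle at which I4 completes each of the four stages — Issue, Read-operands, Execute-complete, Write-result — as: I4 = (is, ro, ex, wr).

1) issue 1, read 2, done 8, write 9
2) issue 2, read 10, done 11, write 12  <RAW R5: wait I1 write@9>
3) issue 3, read 4, done 5, write 11  <WAR R3: wait I2 read@10>
4) issue 13, read 14, done 15, write 16  <struct: SHIFT busy until I2 writes@12>
5) issue 14, read 15, done 21, write 22

I4 = (13, 14, 15, 16)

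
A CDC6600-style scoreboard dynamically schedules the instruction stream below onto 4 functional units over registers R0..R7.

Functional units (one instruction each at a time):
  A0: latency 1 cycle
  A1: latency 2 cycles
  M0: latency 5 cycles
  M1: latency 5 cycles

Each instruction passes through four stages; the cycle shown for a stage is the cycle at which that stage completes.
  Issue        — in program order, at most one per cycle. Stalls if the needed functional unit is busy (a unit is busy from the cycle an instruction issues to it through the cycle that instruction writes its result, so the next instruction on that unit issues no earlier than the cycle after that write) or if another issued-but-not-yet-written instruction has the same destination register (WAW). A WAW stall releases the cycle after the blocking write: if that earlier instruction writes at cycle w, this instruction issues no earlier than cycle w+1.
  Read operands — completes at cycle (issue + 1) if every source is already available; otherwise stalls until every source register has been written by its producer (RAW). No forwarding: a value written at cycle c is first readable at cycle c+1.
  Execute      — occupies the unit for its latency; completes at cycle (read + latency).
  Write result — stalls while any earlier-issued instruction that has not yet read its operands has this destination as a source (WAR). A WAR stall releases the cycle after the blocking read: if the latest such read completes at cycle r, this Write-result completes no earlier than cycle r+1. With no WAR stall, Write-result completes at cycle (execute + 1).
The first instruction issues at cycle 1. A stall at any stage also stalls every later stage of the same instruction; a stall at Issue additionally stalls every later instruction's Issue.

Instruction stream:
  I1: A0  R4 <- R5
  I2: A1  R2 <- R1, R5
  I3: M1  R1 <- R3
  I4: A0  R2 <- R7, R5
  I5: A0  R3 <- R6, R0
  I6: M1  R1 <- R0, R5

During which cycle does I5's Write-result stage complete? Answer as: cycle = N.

cycle 1: I1→A0
cycle 2: I1 RO, I2→A1
cycle 3: I1 EX, I2 RO, I3→M1
cycle 4: I1 WR R4, I3 RO
cycle 5: I2 EX
cycle 6: I2 WR R2
cycle 7: I4→A0
cycle 8: I4 RO
cycle 9: I3 EX, I4 EX
cycle 10: I3 WR R1, I4 WR R2
cycle 11: I5→A0
cycle 12: I5 RO, I6→M1
cycle 13: I5 EX, I6 RO
cycle 14: I5 WR R3
cycle 18: I6 EX
cycle 19: I6 WR R1

cycle = 14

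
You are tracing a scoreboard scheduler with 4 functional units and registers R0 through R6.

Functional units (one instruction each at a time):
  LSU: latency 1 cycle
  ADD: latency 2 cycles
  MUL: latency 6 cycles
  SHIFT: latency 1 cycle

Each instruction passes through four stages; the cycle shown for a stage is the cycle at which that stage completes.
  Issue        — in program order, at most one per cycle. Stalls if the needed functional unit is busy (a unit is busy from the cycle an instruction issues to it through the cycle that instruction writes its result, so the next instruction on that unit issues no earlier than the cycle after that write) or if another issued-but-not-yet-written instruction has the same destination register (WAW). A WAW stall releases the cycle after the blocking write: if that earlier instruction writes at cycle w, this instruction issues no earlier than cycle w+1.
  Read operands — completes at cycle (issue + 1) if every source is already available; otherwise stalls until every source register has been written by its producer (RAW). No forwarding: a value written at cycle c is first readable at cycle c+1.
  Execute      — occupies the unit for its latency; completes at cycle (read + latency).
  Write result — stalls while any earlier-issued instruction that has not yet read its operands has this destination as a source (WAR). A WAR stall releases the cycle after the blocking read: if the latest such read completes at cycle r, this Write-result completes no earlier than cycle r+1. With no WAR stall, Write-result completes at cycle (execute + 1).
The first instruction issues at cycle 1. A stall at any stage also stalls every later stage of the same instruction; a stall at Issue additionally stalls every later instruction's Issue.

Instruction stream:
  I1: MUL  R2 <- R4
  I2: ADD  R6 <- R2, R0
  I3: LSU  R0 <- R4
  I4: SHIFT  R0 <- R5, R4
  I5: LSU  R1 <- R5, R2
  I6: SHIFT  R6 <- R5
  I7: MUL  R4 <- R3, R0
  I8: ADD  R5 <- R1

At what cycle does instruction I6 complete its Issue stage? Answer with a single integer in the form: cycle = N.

cycle = 16

t=1  I1 issues→MUL
t=2  I1 reads; I2 issues→ADD
t=3  I3 issues→LSU
t=4  I3 reads
t=5  I3 exec-done
t=8  I1 exec-done
t=9  I1 writes R2
t=10  I2 reads
t=11  I3 writes R0
t=12  I2 exec-done; I4 issues→SHIFT
t=13  I2 writes R6; I4 reads; I5 issues→LSU
t=14  I4 exec-done; I5 reads
t=15  I4 writes R0; I5 exec-done
t=16  I5 writes R1; I6 issues→SHIFT
t=17  I6 reads; I7 issues→MUL
t=18  I6 exec-done; I7 reads; I8 issues→ADD
t=19  I6 writes R6; I8 reads
t=21  I8 exec-done
t=22  I8 writes R5
t=24  I7 exec-done
t=25  I7 writes R4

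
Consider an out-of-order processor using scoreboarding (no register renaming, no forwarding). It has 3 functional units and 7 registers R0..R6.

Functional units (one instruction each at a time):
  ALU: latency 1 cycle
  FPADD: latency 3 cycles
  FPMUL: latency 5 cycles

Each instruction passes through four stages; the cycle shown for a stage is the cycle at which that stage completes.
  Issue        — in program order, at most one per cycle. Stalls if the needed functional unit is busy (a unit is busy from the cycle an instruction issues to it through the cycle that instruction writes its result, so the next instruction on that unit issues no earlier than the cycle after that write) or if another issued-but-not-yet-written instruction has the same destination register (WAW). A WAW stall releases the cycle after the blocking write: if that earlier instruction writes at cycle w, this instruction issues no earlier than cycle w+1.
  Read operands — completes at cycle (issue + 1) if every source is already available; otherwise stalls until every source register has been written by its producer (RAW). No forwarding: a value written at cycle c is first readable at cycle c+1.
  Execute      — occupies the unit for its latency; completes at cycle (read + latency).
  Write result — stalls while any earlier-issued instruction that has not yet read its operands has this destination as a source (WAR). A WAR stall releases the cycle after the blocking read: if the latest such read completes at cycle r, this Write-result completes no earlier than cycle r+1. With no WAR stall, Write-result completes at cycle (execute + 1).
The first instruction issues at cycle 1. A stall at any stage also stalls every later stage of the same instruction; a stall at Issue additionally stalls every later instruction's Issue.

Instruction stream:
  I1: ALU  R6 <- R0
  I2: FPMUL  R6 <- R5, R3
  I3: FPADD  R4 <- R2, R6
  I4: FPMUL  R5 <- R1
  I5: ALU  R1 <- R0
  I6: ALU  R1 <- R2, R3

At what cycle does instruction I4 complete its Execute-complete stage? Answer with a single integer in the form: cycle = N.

cycle = 19

t=1  I1 issues→ALU
t=2  I1 reads
t=3  I1 exec-done
t=4  I1 writes R6
t=5  I2 issues→FPMUL
t=6  I2 reads · I3 issues→FPADD
t=11  I2 exec-done
t=12  I2 writes R6
t=13  I3 reads · I4 issues→FPMUL
t=14  I4 reads · I5 issues→ALU
t=15  I5 reads
t=16  I3 exec-done · I5 exec-done
t=17  I3 writes R4 · I5 writes R1
t=18  I6 issues→ALU
t=19  I4 exec-done · I6 reads
t=20  I4 writes R5 · I6 exec-done
t=21  I6 writes R1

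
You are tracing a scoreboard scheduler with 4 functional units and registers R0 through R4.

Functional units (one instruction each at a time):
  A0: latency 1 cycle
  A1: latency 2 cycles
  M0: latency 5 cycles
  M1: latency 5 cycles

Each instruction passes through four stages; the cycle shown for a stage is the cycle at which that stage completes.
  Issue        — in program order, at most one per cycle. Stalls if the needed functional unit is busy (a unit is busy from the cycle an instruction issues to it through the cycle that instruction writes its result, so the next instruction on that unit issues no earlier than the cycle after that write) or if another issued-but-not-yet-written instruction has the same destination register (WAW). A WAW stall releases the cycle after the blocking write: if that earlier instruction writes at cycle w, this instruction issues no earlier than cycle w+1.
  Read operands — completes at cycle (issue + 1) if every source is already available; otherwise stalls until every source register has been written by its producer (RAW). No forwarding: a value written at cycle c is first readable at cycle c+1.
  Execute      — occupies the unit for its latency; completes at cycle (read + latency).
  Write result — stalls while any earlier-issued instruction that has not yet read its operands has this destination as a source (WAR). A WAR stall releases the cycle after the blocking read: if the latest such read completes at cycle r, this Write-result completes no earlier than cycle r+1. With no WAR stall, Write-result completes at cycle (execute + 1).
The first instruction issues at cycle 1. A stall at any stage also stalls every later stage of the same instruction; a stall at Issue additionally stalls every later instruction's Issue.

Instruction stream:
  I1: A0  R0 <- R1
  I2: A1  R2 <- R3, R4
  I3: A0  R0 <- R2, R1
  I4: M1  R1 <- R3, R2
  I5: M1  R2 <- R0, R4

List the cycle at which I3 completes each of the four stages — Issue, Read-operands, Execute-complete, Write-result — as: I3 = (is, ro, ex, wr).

I3 = (5, 7, 8, 9)

[I1] 1/2/3/4
[I2] 2/3/5/6
[I3] 5/7/8/9  (struct: A0 busy until I1 writes@4; RAW R2: wait I2 write@6)
[I4] 6/7/12/13
[I5] 14/15/20/21  (struct: M1 busy until I4 writes@13)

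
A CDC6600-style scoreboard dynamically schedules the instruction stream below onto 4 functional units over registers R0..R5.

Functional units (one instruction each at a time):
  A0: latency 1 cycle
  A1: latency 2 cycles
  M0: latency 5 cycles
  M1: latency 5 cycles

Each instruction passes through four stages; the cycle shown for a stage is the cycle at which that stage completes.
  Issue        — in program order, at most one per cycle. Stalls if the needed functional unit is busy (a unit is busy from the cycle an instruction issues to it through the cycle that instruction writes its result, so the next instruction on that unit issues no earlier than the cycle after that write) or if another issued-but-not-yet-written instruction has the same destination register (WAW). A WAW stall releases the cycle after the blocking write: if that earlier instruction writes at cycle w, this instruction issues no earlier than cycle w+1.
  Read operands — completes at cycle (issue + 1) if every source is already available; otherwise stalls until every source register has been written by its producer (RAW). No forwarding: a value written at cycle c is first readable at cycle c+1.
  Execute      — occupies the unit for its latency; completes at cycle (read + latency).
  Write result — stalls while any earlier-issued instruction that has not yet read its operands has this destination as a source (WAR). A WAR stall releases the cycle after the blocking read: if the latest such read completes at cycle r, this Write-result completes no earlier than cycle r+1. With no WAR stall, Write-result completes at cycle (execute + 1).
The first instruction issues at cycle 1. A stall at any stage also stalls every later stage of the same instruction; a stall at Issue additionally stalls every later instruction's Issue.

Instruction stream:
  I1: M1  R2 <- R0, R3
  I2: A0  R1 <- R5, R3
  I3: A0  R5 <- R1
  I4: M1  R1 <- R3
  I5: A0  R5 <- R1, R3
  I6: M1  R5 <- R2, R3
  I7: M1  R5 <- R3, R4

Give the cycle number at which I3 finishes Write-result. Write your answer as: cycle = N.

cycle = 9

c1: I1 dispatched to M1
c2: I1 operands ready | I2 dispatched to A0
c3: I2 operands ready
c4: I2 complete
c5: R1←I2
c6: I3 dispatched to A0
c7: I1 complete | I3 operands ready
c8: R2←I1 | I3 complete
c9: R5←I3 | I4 dispatched to M1
c10: I4 operands ready | I5 dispatched to A0
c15: I4 complete
c16: R1←I4
c17: I5 operands ready
c18: I5 complete
c19: R5←I5
c20: I6 dispatched to M1
c21: I6 operands ready
c26: I6 complete
c27: R5←I6
c28: I7 dispatched to M1
c29: I7 operands ready
c34: I7 complete
c35: R5←I7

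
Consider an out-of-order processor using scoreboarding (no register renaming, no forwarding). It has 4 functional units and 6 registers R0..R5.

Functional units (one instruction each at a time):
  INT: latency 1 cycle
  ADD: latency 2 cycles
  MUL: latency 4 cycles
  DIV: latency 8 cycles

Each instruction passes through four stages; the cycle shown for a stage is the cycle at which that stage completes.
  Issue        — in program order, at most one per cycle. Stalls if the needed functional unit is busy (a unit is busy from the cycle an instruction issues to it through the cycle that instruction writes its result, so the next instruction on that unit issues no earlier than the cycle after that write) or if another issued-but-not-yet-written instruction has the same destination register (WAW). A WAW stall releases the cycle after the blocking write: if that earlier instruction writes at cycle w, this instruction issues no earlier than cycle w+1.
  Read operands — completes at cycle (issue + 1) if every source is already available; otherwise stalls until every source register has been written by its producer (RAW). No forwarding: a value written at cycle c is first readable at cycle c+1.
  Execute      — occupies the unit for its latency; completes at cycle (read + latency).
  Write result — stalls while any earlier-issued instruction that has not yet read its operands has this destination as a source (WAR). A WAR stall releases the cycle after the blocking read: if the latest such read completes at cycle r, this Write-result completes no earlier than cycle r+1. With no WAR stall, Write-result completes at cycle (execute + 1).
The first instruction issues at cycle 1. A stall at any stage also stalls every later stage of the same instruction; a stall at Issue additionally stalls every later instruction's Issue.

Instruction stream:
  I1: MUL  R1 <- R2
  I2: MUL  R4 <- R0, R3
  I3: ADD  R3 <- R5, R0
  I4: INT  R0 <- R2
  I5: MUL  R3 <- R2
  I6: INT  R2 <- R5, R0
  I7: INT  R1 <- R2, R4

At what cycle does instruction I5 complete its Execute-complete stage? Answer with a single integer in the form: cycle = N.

I1  is:1  ro:2  ex:6  wr:7
I2  is:8  ro:9  ex:13  wr:14  — struct: MUL busy until I1 writes@7
I3  is:9  ro:10  ex:12  wr:13
I4  is:10  ro:11  ex:12  wr:13
I5  is:15  ro:16  ex:20  wr:21  — struct: MUL busy until I2 writes@14
I6  is:16  ro:17  ex:18  wr:19
I7  is:20  ro:21  ex:22  wr:23  — struct: INT busy until I6 writes@19

cycle = 20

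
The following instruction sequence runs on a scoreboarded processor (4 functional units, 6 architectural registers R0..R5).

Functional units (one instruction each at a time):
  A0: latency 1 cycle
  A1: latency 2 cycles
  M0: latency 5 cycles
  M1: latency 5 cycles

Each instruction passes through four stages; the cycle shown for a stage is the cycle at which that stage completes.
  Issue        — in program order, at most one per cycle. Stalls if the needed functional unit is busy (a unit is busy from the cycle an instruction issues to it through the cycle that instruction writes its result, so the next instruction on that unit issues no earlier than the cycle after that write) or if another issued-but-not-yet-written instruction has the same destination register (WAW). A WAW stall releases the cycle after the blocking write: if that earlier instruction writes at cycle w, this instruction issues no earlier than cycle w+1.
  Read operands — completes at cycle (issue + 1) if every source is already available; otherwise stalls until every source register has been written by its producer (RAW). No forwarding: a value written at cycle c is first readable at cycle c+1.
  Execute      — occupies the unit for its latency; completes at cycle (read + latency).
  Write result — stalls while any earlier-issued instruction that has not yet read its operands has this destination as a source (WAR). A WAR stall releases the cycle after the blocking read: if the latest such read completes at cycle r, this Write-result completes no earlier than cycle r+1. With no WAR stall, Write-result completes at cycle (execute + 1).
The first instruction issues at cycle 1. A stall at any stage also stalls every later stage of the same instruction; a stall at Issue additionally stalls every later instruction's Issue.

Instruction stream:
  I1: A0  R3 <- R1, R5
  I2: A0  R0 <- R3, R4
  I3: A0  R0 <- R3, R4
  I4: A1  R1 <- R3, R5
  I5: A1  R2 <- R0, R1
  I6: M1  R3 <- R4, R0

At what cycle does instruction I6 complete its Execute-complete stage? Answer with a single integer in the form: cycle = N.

cycle 1: I1→A0
cycle 2: I1 RO
cycle 3: I1 EX
cycle 4: I1 WR R3
cycle 5: I2→A0
cycle 6: I2 RO
cycle 7: I2 EX
cycle 8: I2 WR R0
cycle 9: I3→A0
cycle 10: I3 RO; I4→A1
cycle 11: I3 EX; I4 RO
cycle 12: I3 WR R0
cycle 13: I4 EX
cycle 14: I4 WR R1
cycle 15: I5→A1
cycle 16: I5 RO; I6→M1
cycle 17: I6 RO
cycle 18: I5 EX
cycle 19: I5 WR R2
cycle 22: I6 EX
cycle 23: I6 WR R3

cycle = 22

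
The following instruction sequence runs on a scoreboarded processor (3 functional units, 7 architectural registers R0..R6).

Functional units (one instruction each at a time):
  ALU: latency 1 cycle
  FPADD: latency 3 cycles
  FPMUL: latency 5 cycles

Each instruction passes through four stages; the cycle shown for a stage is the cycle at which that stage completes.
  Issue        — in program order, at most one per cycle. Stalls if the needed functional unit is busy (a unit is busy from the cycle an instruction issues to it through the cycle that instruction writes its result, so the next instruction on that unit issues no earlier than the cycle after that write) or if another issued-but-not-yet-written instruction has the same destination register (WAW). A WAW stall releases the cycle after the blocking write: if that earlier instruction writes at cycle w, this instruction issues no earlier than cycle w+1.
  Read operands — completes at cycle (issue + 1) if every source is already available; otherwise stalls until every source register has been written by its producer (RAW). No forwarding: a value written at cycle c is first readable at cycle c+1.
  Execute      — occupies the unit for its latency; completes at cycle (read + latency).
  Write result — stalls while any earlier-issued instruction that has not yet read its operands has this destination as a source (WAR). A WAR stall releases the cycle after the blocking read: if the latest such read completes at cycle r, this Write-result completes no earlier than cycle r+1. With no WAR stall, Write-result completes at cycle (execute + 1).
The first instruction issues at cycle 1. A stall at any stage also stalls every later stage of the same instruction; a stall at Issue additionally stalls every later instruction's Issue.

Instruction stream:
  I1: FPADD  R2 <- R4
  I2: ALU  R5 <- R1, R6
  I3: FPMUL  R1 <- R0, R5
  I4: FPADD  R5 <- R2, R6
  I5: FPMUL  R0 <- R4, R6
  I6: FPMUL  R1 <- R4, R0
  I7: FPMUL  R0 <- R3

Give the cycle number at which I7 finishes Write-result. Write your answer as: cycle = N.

[I1] 1/2/5/6
[I2] 2/3/4/5
[I3] 3/6/11/12  (RAW R5: wait I2 write@5)
[I4] 7/8/11/12  (struct: FPADD busy until I1 writes@6)
[I5] 13/14/19/20  (struct: FPMUL busy until I3 writes@12)
[I6] 21/22/27/28  (struct: FPMUL busy until I5 writes@20)
[I7] 29/30/35/36  (struct: FPMUL busy until I6 writes@28)

cycle = 36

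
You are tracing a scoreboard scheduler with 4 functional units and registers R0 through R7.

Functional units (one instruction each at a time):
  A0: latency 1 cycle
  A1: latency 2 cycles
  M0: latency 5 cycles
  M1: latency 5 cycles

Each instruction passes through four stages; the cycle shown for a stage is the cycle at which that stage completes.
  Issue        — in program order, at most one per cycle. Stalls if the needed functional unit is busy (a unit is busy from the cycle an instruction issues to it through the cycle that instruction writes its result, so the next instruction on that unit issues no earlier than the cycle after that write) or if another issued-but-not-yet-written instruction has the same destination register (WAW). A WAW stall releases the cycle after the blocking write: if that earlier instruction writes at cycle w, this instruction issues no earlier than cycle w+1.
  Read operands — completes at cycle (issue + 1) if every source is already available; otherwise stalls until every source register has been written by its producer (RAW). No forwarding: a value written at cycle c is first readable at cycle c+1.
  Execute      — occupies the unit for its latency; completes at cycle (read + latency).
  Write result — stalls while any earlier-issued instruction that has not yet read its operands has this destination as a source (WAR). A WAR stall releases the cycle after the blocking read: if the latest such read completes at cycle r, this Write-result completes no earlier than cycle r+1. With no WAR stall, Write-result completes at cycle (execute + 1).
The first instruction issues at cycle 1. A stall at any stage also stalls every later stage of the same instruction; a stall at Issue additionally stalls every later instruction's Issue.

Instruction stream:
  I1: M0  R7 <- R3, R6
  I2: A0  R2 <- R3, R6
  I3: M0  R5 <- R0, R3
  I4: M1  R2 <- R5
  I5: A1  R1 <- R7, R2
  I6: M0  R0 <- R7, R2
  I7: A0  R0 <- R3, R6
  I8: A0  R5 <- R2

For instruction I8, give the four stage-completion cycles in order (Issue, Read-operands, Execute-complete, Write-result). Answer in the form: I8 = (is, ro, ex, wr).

I8 = (35, 36, 37, 38)

t=1  I1 issues→M0
t=2  I1 reads · I2 issues→A0
t=3  I2 reads
t=4  I2 exec-done
t=5  I2 writes R2
t=7  I1 exec-done
t=8  I1 writes R7
t=9  I3 issues→M0
t=10  I3 reads · I4 issues→M1
t=11  I5 issues→A1
t=15  I3 exec-done
t=16  I3 writes R5
t=17  I4 reads · I6 issues→M0
t=22  I4 exec-done
t=23  I4 writes R2
t=24  I5 reads · I6 reads
t=26  I5 exec-done
t=27  I5 writes R1
t=29  I6 exec-done
t=30  I6 writes R0
t=31  I7 issues→A0
t=32  I7 reads
t=33  I7 exec-done
t=34  I7 writes R0
t=35  I8 issues→A0
t=36  I8 reads
t=37  I8 exec-done
t=38  I8 writes R5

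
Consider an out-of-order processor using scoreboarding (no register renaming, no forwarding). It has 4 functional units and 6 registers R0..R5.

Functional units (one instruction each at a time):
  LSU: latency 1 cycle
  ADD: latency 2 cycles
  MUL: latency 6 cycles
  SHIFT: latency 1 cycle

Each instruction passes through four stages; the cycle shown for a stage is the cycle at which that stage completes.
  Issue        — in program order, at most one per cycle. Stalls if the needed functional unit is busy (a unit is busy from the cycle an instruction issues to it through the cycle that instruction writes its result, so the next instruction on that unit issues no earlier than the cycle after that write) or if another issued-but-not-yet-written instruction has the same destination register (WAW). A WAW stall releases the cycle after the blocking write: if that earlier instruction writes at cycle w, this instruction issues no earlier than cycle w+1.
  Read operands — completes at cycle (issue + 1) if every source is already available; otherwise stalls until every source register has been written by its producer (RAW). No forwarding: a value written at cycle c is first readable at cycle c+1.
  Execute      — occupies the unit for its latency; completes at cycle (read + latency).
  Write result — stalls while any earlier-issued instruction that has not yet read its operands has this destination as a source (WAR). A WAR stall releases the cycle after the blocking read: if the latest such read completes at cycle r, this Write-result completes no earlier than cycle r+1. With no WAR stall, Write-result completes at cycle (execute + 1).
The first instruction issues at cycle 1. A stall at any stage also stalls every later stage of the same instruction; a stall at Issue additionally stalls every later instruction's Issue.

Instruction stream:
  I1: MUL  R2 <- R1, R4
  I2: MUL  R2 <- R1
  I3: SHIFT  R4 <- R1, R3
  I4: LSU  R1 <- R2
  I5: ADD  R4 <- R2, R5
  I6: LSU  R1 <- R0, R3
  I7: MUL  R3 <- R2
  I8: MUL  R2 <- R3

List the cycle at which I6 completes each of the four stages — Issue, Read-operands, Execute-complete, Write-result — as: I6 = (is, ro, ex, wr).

I6 = (22, 23, 24, 25)

  I1 | 1 | 2 | 8 | 9
  I2 | 10 | 11 | 17 | 18   struct: MUL busy until I1 writes@9
  I3 | 11 | 12 | 13 | 14
  I4 | 12 | 19 | 20 | 21   RAW R2: wait I2 write@18
  I5 | 15 | 19 | 21 | 22   WAW R4: wait I3 write@14 · RAW R2: wait I2 write@18
  I6 | 22 | 23 | 24 | 25   struct: LSU busy until I4 writes@21
  I7 | 23 | 24 | 30 | 31
  I8 | 32 | 33 | 39 | 40   struct: MUL busy until I7 writes@31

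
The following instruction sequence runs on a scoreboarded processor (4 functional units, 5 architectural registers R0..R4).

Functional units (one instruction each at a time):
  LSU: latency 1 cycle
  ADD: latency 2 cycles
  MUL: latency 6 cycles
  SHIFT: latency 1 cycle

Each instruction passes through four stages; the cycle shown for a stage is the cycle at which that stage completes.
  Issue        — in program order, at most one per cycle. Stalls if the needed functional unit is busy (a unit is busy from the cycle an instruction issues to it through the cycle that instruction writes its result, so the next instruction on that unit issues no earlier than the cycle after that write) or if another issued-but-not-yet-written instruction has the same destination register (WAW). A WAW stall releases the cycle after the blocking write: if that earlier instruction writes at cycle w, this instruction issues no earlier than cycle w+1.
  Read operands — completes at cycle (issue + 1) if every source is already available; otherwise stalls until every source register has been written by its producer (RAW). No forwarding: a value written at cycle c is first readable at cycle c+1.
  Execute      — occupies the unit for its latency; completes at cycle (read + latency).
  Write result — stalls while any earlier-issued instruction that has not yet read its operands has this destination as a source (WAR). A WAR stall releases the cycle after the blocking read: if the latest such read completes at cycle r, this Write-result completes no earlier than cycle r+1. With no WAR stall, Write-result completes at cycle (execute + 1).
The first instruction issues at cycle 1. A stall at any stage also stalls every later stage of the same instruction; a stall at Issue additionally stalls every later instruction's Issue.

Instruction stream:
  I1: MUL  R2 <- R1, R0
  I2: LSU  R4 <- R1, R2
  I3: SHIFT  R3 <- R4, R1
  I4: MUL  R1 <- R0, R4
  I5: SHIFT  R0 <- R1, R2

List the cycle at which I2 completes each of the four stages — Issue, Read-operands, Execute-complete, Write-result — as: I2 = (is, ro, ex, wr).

I1: IS=1 RO=2 EX=8 WR=9
I2: IS=2 RO=10 EX=11 WR=12  [RAW R2: wait I1 write@9]
I3: IS=3 RO=13 EX=14 WR=15  [RAW R4: wait I2 write@12]
I4: IS=10 RO=13 EX=19 WR=20  [struct: MUL busy until I1 writes@9; RAW R4: wait I2 write@12]
I5: IS=16 RO=21 EX=22 WR=23  [struct: SHIFT busy until I3 writes@15; RAW R1: wait I4 write@20]

I2 = (2, 10, 11, 12)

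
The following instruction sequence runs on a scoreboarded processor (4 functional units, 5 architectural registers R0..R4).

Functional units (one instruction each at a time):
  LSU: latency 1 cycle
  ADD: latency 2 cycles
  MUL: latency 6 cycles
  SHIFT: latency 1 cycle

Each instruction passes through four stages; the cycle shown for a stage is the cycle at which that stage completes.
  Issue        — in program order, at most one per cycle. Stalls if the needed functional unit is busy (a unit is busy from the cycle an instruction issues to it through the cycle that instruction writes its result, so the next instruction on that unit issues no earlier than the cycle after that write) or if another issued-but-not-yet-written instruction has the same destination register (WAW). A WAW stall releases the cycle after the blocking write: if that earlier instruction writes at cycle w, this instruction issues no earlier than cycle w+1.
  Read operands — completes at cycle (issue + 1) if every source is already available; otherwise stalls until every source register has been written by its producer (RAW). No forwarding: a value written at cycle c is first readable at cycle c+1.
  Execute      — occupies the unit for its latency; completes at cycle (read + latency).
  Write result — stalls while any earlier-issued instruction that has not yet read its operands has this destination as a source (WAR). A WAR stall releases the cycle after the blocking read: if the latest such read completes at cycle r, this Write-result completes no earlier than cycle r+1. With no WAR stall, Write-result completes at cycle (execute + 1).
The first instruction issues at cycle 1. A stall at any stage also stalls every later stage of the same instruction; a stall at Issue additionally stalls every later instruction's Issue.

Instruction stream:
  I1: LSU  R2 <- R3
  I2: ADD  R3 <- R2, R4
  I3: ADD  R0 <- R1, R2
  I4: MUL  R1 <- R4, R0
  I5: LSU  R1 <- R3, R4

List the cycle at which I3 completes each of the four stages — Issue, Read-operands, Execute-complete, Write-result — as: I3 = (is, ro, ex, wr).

I3 = (9, 10, 12, 13)

I1  is:1  ro:2  ex:3  wr:4
I2  is:2  ro:5  ex:7  wr:8  — RAW R2: wait I1 write@4
I3  is:9  ro:10  ex:12  wr:13  — struct: ADD busy until I2 writes@8
I4  is:10  ro:14  ex:20  wr:21  — RAW R0: wait I3 write@13
I5  is:22  ro:23  ex:24  wr:25  — WAW R1: wait I4 write@21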